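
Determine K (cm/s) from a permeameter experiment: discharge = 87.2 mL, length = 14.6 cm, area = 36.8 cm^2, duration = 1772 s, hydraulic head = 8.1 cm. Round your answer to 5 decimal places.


Step 1: K = Q * L / (A * t * h)
Step 2: Numerator = 87.2 * 14.6 = 1273.12
Step 3: Denominator = 36.8 * 1772 * 8.1 = 528197.76
Step 4: K = 1273.12 / 528197.76 = 0.00241 cm/s

0.00241


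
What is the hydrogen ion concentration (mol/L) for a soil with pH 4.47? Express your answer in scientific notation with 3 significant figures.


Step 1: [H+] = 10^(-pH)
Step 2: [H+] = 10^(-4.47)
Step 3: [H+] = 3.39e-05 mol/L

3.39e-05


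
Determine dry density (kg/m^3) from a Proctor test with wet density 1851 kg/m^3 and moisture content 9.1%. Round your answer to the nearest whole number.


Step 1: Dry density = wet density / (1 + w/100)
Step 2: Dry density = 1851 / (1 + 9.1/100)
Step 3: Dry density = 1851 / 1.091
Step 4: Dry density = 1697 kg/m^3

1697


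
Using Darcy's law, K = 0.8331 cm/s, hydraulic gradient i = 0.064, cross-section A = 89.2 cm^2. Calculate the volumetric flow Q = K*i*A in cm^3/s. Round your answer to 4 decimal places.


Step 1: Apply Darcy's law: Q = K * i * A
Step 2: Q = 0.8331 * 0.064 * 89.2
Step 3: Q = 4.756 cm^3/s

4.756


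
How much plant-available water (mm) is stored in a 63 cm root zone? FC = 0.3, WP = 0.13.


Step 1: Available water = (FC - WP) * depth * 10
Step 2: AW = (0.3 - 0.13) * 63 * 10
Step 3: AW = 0.17 * 63 * 10
Step 4: AW = 107.1 mm

107.1


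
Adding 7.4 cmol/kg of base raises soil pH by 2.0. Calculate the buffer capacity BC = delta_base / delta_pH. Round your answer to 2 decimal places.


Step 1: BC = change in base / change in pH
Step 2: BC = 7.4 / 2.0
Step 3: BC = 3.7 cmol/(kg*pH unit)

3.7


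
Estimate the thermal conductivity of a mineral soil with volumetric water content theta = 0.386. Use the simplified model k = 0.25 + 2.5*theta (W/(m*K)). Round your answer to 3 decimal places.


Step 1: k = 0.25 + 2.5 * theta
Step 2: k = 0.25 + 2.5 * 0.386
Step 3: k = 0.25 + 0.965
Step 4: k = 1.215 W/(m*K)

1.215


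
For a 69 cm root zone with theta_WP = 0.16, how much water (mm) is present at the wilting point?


Step 1: Water (mm) = theta_WP * depth * 10
Step 2: Water = 0.16 * 69 * 10
Step 3: Water = 110.4 mm

110.4


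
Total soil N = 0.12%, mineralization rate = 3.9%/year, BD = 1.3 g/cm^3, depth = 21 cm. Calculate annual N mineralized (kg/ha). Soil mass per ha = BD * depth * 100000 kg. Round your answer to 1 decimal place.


Step 1: Soil mass per ha = BD * depth * 100000 = 1.3 * 21 * 100000 = 2730000 kg
Step 2: Total N pool = soil mass * N%/100 = 2730000 * 0.12/100 = 3276.0 kg/ha
Step 3: N mineralized = N pool * rate%/100 = 3276.0 * 3.9/100 = 127.8 kg/ha/yr

127.8


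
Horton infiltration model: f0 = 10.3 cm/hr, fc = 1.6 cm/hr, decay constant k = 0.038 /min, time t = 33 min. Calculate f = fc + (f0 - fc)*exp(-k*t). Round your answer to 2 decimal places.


Step 1: f = fc + (f0 - fc) * exp(-k * t)
Step 2: exp(-0.038 * 33) = 0.285361
Step 3: f = 1.6 + (10.3 - 1.6) * 0.285361
Step 4: f = 1.6 + 8.7 * 0.285361
Step 5: f = 4.08 cm/hr

4.08


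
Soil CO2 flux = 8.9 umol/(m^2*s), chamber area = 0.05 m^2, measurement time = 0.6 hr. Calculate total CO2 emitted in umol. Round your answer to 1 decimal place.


Step 1: Convert time to seconds: 0.6 hr * 3600 = 2160.0 s
Step 2: Total = flux * area * time_s
Step 3: Total = 8.9 * 0.05 * 2160.0
Step 4: Total = 961.2 umol

961.2


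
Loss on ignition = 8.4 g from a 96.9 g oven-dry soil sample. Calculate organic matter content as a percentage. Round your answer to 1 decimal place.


Step 1: OM% = 100 * LOI / sample mass
Step 2: OM = 100 * 8.4 / 96.9
Step 3: OM = 8.7%

8.7


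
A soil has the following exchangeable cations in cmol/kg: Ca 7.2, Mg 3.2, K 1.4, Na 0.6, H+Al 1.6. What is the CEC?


Step 1: CEC = Ca + Mg + K + Na + (H+Al)
Step 2: CEC = 7.2 + 3.2 + 1.4 + 0.6 + 1.6
Step 3: CEC = 14.0 cmol/kg

14.0


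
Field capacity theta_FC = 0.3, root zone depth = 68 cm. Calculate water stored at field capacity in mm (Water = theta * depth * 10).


Step 1: Water (mm) = theta_FC * depth (cm) * 10
Step 2: Water = 0.3 * 68 * 10
Step 3: Water = 204.0 mm

204.0


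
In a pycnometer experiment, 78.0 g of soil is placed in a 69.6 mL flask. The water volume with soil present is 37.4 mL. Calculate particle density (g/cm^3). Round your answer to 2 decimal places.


Step 1: Volume of solids = flask volume - water volume with soil
Step 2: V_solids = 69.6 - 37.4 = 32.2 mL
Step 3: Particle density = mass / V_solids = 78.0 / 32.2 = 2.42 g/cm^3

2.42


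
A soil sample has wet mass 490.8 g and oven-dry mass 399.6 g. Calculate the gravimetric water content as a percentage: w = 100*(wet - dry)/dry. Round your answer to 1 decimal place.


Step 1: Water mass = wet - dry = 490.8 - 399.6 = 91.2 g
Step 2: w = 100 * water mass / dry mass
Step 3: w = 100 * 91.2 / 399.6 = 22.8%

22.8


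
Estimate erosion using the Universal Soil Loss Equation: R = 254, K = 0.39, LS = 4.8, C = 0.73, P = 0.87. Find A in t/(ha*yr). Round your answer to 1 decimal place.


Step 1: A = R * K * LS * C * P
Step 2: R * K = 254 * 0.39 = 99.06
Step 3: (R*K) * LS = 99.06 * 4.8 = 475.488
Step 4: * C * P = 475.488 * 0.73 * 0.87 = 302.0
Step 5: A = 302.0 t/(ha*yr)

302.0


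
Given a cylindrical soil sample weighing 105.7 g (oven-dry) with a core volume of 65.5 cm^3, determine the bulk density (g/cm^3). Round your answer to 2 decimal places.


Step 1: Identify the formula: BD = dry mass / volume
Step 2: Substitute values: BD = 105.7 / 65.5
Step 3: BD = 1.61 g/cm^3

1.61


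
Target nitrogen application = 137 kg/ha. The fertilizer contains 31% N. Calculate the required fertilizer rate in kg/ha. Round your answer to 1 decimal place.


Step 1: Fertilizer rate = target N / (N content / 100)
Step 2: Rate = 137 / (31 / 100)
Step 3: Rate = 137 / 0.31
Step 4: Rate = 441.9 kg/ha

441.9


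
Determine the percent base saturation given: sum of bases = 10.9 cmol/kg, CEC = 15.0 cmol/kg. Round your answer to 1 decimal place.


Step 1: BS = 100 * (sum of bases) / CEC
Step 2: BS = 100 * 10.9 / 15.0
Step 3: BS = 72.7%

72.7


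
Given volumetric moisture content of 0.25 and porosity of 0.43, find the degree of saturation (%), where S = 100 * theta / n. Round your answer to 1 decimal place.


Step 1: S = 100 * theta_v / n
Step 2: S = 100 * 0.25 / 0.43
Step 3: S = 58.1%

58.1


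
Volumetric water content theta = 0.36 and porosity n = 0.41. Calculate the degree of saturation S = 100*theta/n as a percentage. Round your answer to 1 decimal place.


Step 1: S = 100 * theta_v / n
Step 2: S = 100 * 0.36 / 0.41
Step 3: S = 87.8%

87.8


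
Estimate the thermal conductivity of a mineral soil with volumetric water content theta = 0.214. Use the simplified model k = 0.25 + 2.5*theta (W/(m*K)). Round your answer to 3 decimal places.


Step 1: k = 0.25 + 2.5 * theta
Step 2: k = 0.25 + 2.5 * 0.214
Step 3: k = 0.25 + 0.535
Step 4: k = 0.785 W/(m*K)

0.785


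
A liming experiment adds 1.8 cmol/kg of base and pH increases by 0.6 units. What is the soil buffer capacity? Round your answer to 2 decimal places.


Step 1: BC = change in base / change in pH
Step 2: BC = 1.8 / 0.6
Step 3: BC = 3.0 cmol/(kg*pH unit)

3.0


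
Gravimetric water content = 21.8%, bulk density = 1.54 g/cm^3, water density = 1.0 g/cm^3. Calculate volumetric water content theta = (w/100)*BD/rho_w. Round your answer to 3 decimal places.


Step 1: theta = (w / 100) * BD / rho_w
Step 2: theta = (21.8 / 100) * 1.54 / 1.0
Step 3: theta = 0.218 * 1.54
Step 4: theta = 0.336

0.336


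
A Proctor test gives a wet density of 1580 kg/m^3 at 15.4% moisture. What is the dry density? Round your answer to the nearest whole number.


Step 1: Dry density = wet density / (1 + w/100)
Step 2: Dry density = 1580 / (1 + 15.4/100)
Step 3: Dry density = 1580 / 1.154
Step 4: Dry density = 1369 kg/m^3

1369


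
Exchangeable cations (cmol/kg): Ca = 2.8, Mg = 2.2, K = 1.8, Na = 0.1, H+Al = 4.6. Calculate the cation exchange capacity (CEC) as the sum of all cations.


Step 1: CEC = Ca + Mg + K + Na + (H+Al)
Step 2: CEC = 2.8 + 2.2 + 1.8 + 0.1 + 4.6
Step 3: CEC = 11.5 cmol/kg

11.5


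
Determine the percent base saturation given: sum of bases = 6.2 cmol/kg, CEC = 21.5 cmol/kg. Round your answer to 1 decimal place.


Step 1: BS = 100 * (sum of bases) / CEC
Step 2: BS = 100 * 6.2 / 21.5
Step 3: BS = 28.8%

28.8


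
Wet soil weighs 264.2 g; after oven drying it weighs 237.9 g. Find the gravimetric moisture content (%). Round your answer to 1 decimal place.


Step 1: Water mass = wet - dry = 264.2 - 237.9 = 26.3 g
Step 2: w = 100 * water mass / dry mass
Step 3: w = 100 * 26.3 / 237.9 = 11.1%

11.1


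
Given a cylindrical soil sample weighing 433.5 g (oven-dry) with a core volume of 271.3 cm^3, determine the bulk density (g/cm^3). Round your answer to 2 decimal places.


Step 1: Identify the formula: BD = dry mass / volume
Step 2: Substitute values: BD = 433.5 / 271.3
Step 3: BD = 1.6 g/cm^3

1.6


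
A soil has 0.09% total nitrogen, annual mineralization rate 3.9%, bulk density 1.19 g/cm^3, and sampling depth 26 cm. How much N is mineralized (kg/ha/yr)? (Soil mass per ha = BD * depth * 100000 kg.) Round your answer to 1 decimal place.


Step 1: Soil mass per ha = BD * depth * 100000 = 1.19 * 26 * 100000 = 3094000 kg
Step 2: Total N pool = soil mass * N%/100 = 3094000 * 0.09/100 = 2784.6 kg/ha
Step 3: N mineralized = N pool * rate%/100 = 2784.6 * 3.9/100 = 108.6 kg/ha/yr

108.6


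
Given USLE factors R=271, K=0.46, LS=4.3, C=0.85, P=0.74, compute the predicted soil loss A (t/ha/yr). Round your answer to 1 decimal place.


Step 1: A = R * K * LS * C * P
Step 2: R * K = 271 * 0.46 = 124.66
Step 3: (R*K) * LS = 124.66 * 4.3 = 536.038
Step 4: * C * P = 536.038 * 0.85 * 0.74 = 337.2
Step 5: A = 337.2 t/(ha*yr)

337.2


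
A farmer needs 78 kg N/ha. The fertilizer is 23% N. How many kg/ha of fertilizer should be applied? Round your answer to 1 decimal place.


Step 1: Fertilizer rate = target N / (N content / 100)
Step 2: Rate = 78 / (23 / 100)
Step 3: Rate = 78 / 0.23
Step 4: Rate = 339.1 kg/ha

339.1


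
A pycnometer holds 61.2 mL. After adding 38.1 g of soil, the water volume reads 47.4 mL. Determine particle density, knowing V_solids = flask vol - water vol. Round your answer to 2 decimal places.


Step 1: Volume of solids = flask volume - water volume with soil
Step 2: V_solids = 61.2 - 47.4 = 13.8 mL
Step 3: Particle density = mass / V_solids = 38.1 / 13.8 = 2.76 g/cm^3

2.76


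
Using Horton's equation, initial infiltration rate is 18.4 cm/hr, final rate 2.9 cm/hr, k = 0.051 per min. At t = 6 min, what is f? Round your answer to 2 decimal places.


Step 1: f = fc + (f0 - fc) * exp(-k * t)
Step 2: exp(-0.051 * 6) = 0.736387
Step 3: f = 2.9 + (18.4 - 2.9) * 0.736387
Step 4: f = 2.9 + 15.5 * 0.736387
Step 5: f = 14.31 cm/hr

14.31


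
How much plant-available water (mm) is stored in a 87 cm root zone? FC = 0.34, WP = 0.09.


Step 1: Available water = (FC - WP) * depth * 10
Step 2: AW = (0.34 - 0.09) * 87 * 10
Step 3: AW = 0.25 * 87 * 10
Step 4: AW = 217.5 mm

217.5


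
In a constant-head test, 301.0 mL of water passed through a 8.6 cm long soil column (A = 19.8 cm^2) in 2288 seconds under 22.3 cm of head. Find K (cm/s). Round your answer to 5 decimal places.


Step 1: K = Q * L / (A * t * h)
Step 2: Numerator = 301.0 * 8.6 = 2588.6
Step 3: Denominator = 19.8 * 2288 * 22.3 = 1010243.52
Step 4: K = 2588.6 / 1010243.52 = 0.00256 cm/s

0.00256


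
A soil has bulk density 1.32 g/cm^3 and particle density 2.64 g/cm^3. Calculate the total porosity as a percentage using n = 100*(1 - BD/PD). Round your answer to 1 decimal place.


Step 1: Formula: n = 100 * (1 - BD / PD)
Step 2: n = 100 * (1 - 1.32 / 2.64)
Step 3: n = 100 * (1 - 0.5)
Step 4: n = 50.0%

50.0


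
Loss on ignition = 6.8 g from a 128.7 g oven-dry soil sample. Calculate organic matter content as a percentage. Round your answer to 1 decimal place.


Step 1: OM% = 100 * LOI / sample mass
Step 2: OM = 100 * 6.8 / 128.7
Step 3: OM = 5.3%

5.3


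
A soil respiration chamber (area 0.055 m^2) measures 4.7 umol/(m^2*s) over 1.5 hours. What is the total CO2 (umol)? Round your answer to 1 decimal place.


Step 1: Convert time to seconds: 1.5 hr * 3600 = 5400.0 s
Step 2: Total = flux * area * time_s
Step 3: Total = 4.7 * 0.055 * 5400.0
Step 4: Total = 1395.9 umol

1395.9


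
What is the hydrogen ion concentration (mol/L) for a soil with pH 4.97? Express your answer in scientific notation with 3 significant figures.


Step 1: [H+] = 10^(-pH)
Step 2: [H+] = 10^(-4.97)
Step 3: [H+] = 1.07e-05 mol/L

1.07e-05


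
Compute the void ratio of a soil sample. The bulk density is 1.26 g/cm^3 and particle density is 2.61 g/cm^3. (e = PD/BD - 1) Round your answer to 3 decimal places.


Step 1: e = PD / BD - 1
Step 2: e = 2.61 / 1.26 - 1
Step 3: e = 2.07143 - 1
Step 4: e = 1.071

1.071


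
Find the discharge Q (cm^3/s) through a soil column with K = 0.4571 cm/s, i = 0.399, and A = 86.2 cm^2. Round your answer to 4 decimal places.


Step 1: Apply Darcy's law: Q = K * i * A
Step 2: Q = 0.4571 * 0.399 * 86.2
Step 3: Q = 15.7214 cm^3/s

15.7214


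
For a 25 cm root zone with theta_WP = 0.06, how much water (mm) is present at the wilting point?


Step 1: Water (mm) = theta_WP * depth * 10
Step 2: Water = 0.06 * 25 * 10
Step 3: Water = 15.0 mm

15.0


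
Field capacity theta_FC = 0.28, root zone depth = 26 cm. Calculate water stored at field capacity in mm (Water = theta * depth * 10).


Step 1: Water (mm) = theta_FC * depth (cm) * 10
Step 2: Water = 0.28 * 26 * 10
Step 3: Water = 72.8 mm

72.8


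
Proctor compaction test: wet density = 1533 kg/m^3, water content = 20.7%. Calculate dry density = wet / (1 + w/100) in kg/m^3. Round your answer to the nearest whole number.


Step 1: Dry density = wet density / (1 + w/100)
Step 2: Dry density = 1533 / (1 + 20.7/100)
Step 3: Dry density = 1533 / 1.207
Step 4: Dry density = 1270 kg/m^3

1270


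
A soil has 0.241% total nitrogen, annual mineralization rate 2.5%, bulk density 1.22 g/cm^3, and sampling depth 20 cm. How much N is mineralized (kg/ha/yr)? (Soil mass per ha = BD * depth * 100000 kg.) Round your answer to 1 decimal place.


Step 1: Soil mass per ha = BD * depth * 100000 = 1.22 * 20 * 100000 = 2440000 kg
Step 2: Total N pool = soil mass * N%/100 = 2440000 * 0.241/100 = 5880.4 kg/ha
Step 3: N mineralized = N pool * rate%/100 = 5880.4 * 2.5/100 = 147.0 kg/ha/yr

147.0


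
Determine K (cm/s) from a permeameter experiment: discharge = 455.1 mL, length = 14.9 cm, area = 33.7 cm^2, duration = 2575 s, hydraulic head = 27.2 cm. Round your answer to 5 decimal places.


Step 1: K = Q * L / (A * t * h)
Step 2: Numerator = 455.1 * 14.9 = 6780.99
Step 3: Denominator = 33.7 * 2575 * 27.2 = 2360348.0
Step 4: K = 6780.99 / 2360348.0 = 0.00287 cm/s

0.00287


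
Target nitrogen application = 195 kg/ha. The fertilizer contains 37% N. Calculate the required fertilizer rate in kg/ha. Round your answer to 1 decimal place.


Step 1: Fertilizer rate = target N / (N content / 100)
Step 2: Rate = 195 / (37 / 100)
Step 3: Rate = 195 / 0.37
Step 4: Rate = 527.0 kg/ha

527.0


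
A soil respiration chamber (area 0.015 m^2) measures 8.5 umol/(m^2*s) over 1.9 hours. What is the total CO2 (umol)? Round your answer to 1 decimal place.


Step 1: Convert time to seconds: 1.9 hr * 3600 = 6840.0 s
Step 2: Total = flux * area * time_s
Step 3: Total = 8.5 * 0.015 * 6840.0
Step 4: Total = 872.1 umol

872.1


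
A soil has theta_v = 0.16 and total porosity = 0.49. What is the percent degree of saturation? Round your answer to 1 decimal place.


Step 1: S = 100 * theta_v / n
Step 2: S = 100 * 0.16 / 0.49
Step 3: S = 32.7%

32.7


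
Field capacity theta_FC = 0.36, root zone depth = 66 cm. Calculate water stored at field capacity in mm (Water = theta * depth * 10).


Step 1: Water (mm) = theta_FC * depth (cm) * 10
Step 2: Water = 0.36 * 66 * 10
Step 3: Water = 237.6 mm

237.6


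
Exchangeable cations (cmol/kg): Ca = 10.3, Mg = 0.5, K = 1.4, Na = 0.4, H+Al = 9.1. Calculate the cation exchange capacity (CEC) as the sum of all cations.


Step 1: CEC = Ca + Mg + K + Na + (H+Al)
Step 2: CEC = 10.3 + 0.5 + 1.4 + 0.4 + 9.1
Step 3: CEC = 21.7 cmol/kg

21.7


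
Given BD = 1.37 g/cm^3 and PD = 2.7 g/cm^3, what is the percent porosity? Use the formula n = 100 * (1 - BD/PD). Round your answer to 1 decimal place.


Step 1: Formula: n = 100 * (1 - BD / PD)
Step 2: n = 100 * (1 - 1.37 / 2.7)
Step 3: n = 100 * (1 - 0.50741)
Step 4: n = 49.3%

49.3


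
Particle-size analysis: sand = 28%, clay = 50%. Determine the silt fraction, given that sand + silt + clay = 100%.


Step 1: sand + silt + clay = 100%
Step 2: silt = 100 - sand - clay
Step 3: silt = 100 - 28 - 50
Step 4: silt = 22%

22


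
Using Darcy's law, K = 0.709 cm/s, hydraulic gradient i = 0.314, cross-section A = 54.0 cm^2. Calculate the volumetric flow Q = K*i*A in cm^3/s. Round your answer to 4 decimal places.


Step 1: Apply Darcy's law: Q = K * i * A
Step 2: Q = 0.709 * 0.314 * 54.0
Step 3: Q = 12.0218 cm^3/s

12.0218


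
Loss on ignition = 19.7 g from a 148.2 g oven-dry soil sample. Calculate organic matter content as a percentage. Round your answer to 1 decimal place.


Step 1: OM% = 100 * LOI / sample mass
Step 2: OM = 100 * 19.7 / 148.2
Step 3: OM = 13.3%

13.3


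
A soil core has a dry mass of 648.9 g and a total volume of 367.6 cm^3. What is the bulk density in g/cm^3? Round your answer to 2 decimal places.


Step 1: Identify the formula: BD = dry mass / volume
Step 2: Substitute values: BD = 648.9 / 367.6
Step 3: BD = 1.77 g/cm^3

1.77


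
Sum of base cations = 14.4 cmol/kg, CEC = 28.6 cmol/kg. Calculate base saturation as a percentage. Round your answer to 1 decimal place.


Step 1: BS = 100 * (sum of bases) / CEC
Step 2: BS = 100 * 14.4 / 28.6
Step 3: BS = 50.3%

50.3


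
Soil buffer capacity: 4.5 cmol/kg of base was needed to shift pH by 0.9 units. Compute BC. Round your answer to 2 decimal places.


Step 1: BC = change in base / change in pH
Step 2: BC = 4.5 / 0.9
Step 3: BC = 5.0 cmol/(kg*pH unit)

5.0


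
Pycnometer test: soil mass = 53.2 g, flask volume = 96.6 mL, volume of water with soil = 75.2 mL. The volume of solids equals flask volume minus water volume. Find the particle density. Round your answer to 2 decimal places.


Step 1: Volume of solids = flask volume - water volume with soil
Step 2: V_solids = 96.6 - 75.2 = 21.4 mL
Step 3: Particle density = mass / V_solids = 53.2 / 21.4 = 2.49 g/cm^3

2.49


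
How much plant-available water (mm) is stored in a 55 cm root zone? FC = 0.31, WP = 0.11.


Step 1: Available water = (FC - WP) * depth * 10
Step 2: AW = (0.31 - 0.11) * 55 * 10
Step 3: AW = 0.2 * 55 * 10
Step 4: AW = 110.0 mm

110.0


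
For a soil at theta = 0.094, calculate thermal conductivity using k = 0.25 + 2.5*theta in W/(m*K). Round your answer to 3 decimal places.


Step 1: k = 0.25 + 2.5 * theta
Step 2: k = 0.25 + 2.5 * 0.094
Step 3: k = 0.25 + 0.235
Step 4: k = 0.485 W/(m*K)

0.485


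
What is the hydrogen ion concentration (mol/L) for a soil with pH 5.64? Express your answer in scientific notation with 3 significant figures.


Step 1: [H+] = 10^(-pH)
Step 2: [H+] = 10^(-5.64)
Step 3: [H+] = 2.29e-06 mol/L

2.29e-06


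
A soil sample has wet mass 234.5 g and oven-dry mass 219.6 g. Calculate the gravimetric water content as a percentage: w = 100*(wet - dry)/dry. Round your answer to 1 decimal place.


Step 1: Water mass = wet - dry = 234.5 - 219.6 = 14.9 g
Step 2: w = 100 * water mass / dry mass
Step 3: w = 100 * 14.9 / 219.6 = 6.8%

6.8


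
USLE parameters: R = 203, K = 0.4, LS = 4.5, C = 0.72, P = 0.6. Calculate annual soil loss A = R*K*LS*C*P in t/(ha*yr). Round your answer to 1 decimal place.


Step 1: A = R * K * LS * C * P
Step 2: R * K = 203 * 0.4 = 81.2
Step 3: (R*K) * LS = 81.2 * 4.5 = 365.4
Step 4: * C * P = 365.4 * 0.72 * 0.6 = 157.9
Step 5: A = 157.9 t/(ha*yr)

157.9


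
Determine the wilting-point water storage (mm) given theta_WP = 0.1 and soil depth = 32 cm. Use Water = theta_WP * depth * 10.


Step 1: Water (mm) = theta_WP * depth * 10
Step 2: Water = 0.1 * 32 * 10
Step 3: Water = 32.0 mm

32.0


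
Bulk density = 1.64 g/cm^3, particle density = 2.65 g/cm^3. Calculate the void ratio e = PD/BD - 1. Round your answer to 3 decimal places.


Step 1: e = PD / BD - 1
Step 2: e = 2.65 / 1.64 - 1
Step 3: e = 1.61585 - 1
Step 4: e = 0.616

0.616


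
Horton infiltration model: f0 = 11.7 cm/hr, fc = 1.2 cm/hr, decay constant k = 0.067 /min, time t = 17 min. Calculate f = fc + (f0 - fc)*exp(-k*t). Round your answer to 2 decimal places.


Step 1: f = fc + (f0 - fc) * exp(-k * t)
Step 2: exp(-0.067 * 17) = 0.320139
Step 3: f = 1.2 + (11.7 - 1.2) * 0.320139
Step 4: f = 1.2 + 10.5 * 0.320139
Step 5: f = 4.56 cm/hr

4.56


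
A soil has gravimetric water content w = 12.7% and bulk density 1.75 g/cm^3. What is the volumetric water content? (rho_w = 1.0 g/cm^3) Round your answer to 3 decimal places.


Step 1: theta = (w / 100) * BD / rho_w
Step 2: theta = (12.7 / 100) * 1.75 / 1.0
Step 3: theta = 0.127 * 1.75
Step 4: theta = 0.222

0.222


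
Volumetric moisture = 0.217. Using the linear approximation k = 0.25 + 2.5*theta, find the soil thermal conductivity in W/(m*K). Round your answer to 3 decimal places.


Step 1: k = 0.25 + 2.5 * theta
Step 2: k = 0.25 + 2.5 * 0.217
Step 3: k = 0.25 + 0.543
Step 4: k = 0.793 W/(m*K)

0.793


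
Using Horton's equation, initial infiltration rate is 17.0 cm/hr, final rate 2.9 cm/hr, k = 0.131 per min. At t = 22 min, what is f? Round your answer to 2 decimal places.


Step 1: f = fc + (f0 - fc) * exp(-k * t)
Step 2: exp(-0.131 * 22) = 0.056023
Step 3: f = 2.9 + (17.0 - 2.9) * 0.056023
Step 4: f = 2.9 + 14.1 * 0.056023
Step 5: f = 3.69 cm/hr

3.69


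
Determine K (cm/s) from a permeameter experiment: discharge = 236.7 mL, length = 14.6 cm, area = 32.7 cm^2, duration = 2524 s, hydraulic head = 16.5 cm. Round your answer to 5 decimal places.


Step 1: K = Q * L / (A * t * h)
Step 2: Numerator = 236.7 * 14.6 = 3455.82
Step 3: Denominator = 32.7 * 2524 * 16.5 = 1361824.2
Step 4: K = 3455.82 / 1361824.2 = 0.00254 cm/s

0.00254


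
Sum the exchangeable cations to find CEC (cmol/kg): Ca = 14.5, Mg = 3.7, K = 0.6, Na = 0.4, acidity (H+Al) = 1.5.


Step 1: CEC = Ca + Mg + K + Na + (H+Al)
Step 2: CEC = 14.5 + 3.7 + 0.6 + 0.4 + 1.5
Step 3: CEC = 20.7 cmol/kg

20.7


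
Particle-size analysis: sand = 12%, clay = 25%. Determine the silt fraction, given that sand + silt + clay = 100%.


Step 1: sand + silt + clay = 100%
Step 2: silt = 100 - sand - clay
Step 3: silt = 100 - 12 - 25
Step 4: silt = 63%

63


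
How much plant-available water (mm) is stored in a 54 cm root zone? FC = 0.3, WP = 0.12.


Step 1: Available water = (FC - WP) * depth * 10
Step 2: AW = (0.3 - 0.12) * 54 * 10
Step 3: AW = 0.18 * 54 * 10
Step 4: AW = 97.2 mm

97.2


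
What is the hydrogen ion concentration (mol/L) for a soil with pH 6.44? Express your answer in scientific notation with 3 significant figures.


Step 1: [H+] = 10^(-pH)
Step 2: [H+] = 10^(-6.44)
Step 3: [H+] = 3.63e-07 mol/L

3.63e-07


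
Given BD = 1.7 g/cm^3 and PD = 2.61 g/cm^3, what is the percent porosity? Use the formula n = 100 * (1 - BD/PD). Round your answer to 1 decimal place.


Step 1: Formula: n = 100 * (1 - BD / PD)
Step 2: n = 100 * (1 - 1.7 / 2.61)
Step 3: n = 100 * (1 - 0.65134)
Step 4: n = 34.9%

34.9


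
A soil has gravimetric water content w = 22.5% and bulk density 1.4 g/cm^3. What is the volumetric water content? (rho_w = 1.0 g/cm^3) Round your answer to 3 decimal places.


Step 1: theta = (w / 100) * BD / rho_w
Step 2: theta = (22.5 / 100) * 1.4 / 1.0
Step 3: theta = 0.225 * 1.4
Step 4: theta = 0.315

0.315


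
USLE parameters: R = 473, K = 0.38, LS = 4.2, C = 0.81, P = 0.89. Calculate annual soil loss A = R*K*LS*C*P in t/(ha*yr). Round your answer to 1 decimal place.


Step 1: A = R * K * LS * C * P
Step 2: R * K = 473 * 0.38 = 179.74
Step 3: (R*K) * LS = 179.74 * 4.2 = 754.908
Step 4: * C * P = 754.908 * 0.81 * 0.89 = 544.2
Step 5: A = 544.2 t/(ha*yr)

544.2


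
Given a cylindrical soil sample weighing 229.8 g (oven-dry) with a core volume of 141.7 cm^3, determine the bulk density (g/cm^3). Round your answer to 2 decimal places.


Step 1: Identify the formula: BD = dry mass / volume
Step 2: Substitute values: BD = 229.8 / 141.7
Step 3: BD = 1.62 g/cm^3

1.62


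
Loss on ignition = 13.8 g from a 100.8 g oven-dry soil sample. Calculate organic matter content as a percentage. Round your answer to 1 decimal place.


Step 1: OM% = 100 * LOI / sample mass
Step 2: OM = 100 * 13.8 / 100.8
Step 3: OM = 13.7%

13.7


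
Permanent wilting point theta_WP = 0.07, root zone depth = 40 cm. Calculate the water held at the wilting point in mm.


Step 1: Water (mm) = theta_WP * depth * 10
Step 2: Water = 0.07 * 40 * 10
Step 3: Water = 28.0 mm

28.0


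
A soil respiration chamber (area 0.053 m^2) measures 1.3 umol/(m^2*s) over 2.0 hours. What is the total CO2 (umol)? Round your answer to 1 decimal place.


Step 1: Convert time to seconds: 2.0 hr * 3600 = 7200.0 s
Step 2: Total = flux * area * time_s
Step 3: Total = 1.3 * 0.053 * 7200.0
Step 4: Total = 496.1 umol

496.1


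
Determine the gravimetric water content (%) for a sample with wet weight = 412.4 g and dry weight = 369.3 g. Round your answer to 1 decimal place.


Step 1: Water mass = wet - dry = 412.4 - 369.3 = 43.1 g
Step 2: w = 100 * water mass / dry mass
Step 3: w = 100 * 43.1 / 369.3 = 11.7%

11.7


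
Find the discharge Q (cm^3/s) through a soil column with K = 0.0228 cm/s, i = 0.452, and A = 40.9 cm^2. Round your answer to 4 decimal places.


Step 1: Apply Darcy's law: Q = K * i * A
Step 2: Q = 0.0228 * 0.452 * 40.9
Step 3: Q = 0.4215 cm^3/s

0.4215


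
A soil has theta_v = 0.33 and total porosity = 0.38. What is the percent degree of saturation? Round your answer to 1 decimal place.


Step 1: S = 100 * theta_v / n
Step 2: S = 100 * 0.33 / 0.38
Step 3: S = 86.8%

86.8


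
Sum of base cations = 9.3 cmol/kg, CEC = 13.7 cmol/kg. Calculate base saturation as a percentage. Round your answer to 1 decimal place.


Step 1: BS = 100 * (sum of bases) / CEC
Step 2: BS = 100 * 9.3 / 13.7
Step 3: BS = 67.9%

67.9


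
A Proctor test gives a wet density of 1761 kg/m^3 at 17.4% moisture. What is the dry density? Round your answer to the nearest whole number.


Step 1: Dry density = wet density / (1 + w/100)
Step 2: Dry density = 1761 / (1 + 17.4/100)
Step 3: Dry density = 1761 / 1.174
Step 4: Dry density = 1500 kg/m^3

1500


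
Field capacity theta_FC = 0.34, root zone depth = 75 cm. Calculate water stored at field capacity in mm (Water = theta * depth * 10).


Step 1: Water (mm) = theta_FC * depth (cm) * 10
Step 2: Water = 0.34 * 75 * 10
Step 3: Water = 255.0 mm

255.0


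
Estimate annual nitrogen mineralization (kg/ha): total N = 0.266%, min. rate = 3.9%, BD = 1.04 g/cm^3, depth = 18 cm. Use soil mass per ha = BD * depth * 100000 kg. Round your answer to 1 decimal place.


Step 1: Soil mass per ha = BD * depth * 100000 = 1.04 * 18 * 100000 = 1872000 kg
Step 2: Total N pool = soil mass * N%/100 = 1872000 * 0.266/100 = 4979.52 kg/ha
Step 3: N mineralized = N pool * rate%/100 = 4979.52 * 3.9/100 = 194.2 kg/ha/yr

194.2


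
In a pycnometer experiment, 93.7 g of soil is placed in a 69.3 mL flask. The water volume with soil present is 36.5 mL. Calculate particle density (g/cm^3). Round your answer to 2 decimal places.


Step 1: Volume of solids = flask volume - water volume with soil
Step 2: V_solids = 69.3 - 36.5 = 32.8 mL
Step 3: Particle density = mass / V_solids = 93.7 / 32.8 = 2.86 g/cm^3

2.86


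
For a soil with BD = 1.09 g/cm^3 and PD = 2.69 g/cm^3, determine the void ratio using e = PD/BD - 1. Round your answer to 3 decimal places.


Step 1: e = PD / BD - 1
Step 2: e = 2.69 / 1.09 - 1
Step 3: e = 2.46789 - 1
Step 4: e = 1.468

1.468


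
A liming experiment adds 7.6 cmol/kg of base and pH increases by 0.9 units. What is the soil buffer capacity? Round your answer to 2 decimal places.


Step 1: BC = change in base / change in pH
Step 2: BC = 7.6 / 0.9
Step 3: BC = 8.44 cmol/(kg*pH unit)

8.44


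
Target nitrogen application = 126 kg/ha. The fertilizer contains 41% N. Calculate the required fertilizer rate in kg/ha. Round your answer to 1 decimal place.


Step 1: Fertilizer rate = target N / (N content / 100)
Step 2: Rate = 126 / (41 / 100)
Step 3: Rate = 126 / 0.41
Step 4: Rate = 307.3 kg/ha

307.3


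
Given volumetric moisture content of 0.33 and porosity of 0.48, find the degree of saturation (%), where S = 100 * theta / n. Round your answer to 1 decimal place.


Step 1: S = 100 * theta_v / n
Step 2: S = 100 * 0.33 / 0.48
Step 3: S = 68.8%

68.8


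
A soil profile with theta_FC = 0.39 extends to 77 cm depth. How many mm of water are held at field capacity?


Step 1: Water (mm) = theta_FC * depth (cm) * 10
Step 2: Water = 0.39 * 77 * 10
Step 3: Water = 300.3 mm

300.3


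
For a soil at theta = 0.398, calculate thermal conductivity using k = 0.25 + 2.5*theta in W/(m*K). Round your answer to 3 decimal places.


Step 1: k = 0.25 + 2.5 * theta
Step 2: k = 0.25 + 2.5 * 0.398
Step 3: k = 0.25 + 0.995
Step 4: k = 1.245 W/(m*K)

1.245


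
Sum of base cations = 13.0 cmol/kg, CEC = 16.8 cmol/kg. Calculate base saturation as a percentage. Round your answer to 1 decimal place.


Step 1: BS = 100 * (sum of bases) / CEC
Step 2: BS = 100 * 13.0 / 16.8
Step 3: BS = 77.4%

77.4


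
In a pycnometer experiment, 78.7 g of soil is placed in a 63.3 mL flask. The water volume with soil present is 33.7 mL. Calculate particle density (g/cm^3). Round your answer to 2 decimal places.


Step 1: Volume of solids = flask volume - water volume with soil
Step 2: V_solids = 63.3 - 33.7 = 29.6 mL
Step 3: Particle density = mass / V_solids = 78.7 / 29.6 = 2.66 g/cm^3

2.66


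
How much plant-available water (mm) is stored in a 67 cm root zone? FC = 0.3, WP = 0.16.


Step 1: Available water = (FC - WP) * depth * 10
Step 2: AW = (0.3 - 0.16) * 67 * 10
Step 3: AW = 0.14 * 67 * 10
Step 4: AW = 93.8 mm

93.8


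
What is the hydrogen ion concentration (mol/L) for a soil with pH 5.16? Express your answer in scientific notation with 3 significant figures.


Step 1: [H+] = 10^(-pH)
Step 2: [H+] = 10^(-5.16)
Step 3: [H+] = 6.92e-06 mol/L

6.92e-06


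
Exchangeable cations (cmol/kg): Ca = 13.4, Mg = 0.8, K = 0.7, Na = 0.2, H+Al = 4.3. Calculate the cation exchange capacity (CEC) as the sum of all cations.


Step 1: CEC = Ca + Mg + K + Na + (H+Al)
Step 2: CEC = 13.4 + 0.8 + 0.7 + 0.2 + 4.3
Step 3: CEC = 19.4 cmol/kg

19.4


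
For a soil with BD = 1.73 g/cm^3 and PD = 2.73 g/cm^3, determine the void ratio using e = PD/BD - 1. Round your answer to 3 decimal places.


Step 1: e = PD / BD - 1
Step 2: e = 2.73 / 1.73 - 1
Step 3: e = 1.57803 - 1
Step 4: e = 0.578

0.578


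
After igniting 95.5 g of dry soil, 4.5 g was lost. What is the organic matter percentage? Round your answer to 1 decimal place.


Step 1: OM% = 100 * LOI / sample mass
Step 2: OM = 100 * 4.5 / 95.5
Step 3: OM = 4.7%

4.7


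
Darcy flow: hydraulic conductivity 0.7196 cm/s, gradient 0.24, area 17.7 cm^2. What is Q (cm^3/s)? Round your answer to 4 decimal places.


Step 1: Apply Darcy's law: Q = K * i * A
Step 2: Q = 0.7196 * 0.24 * 17.7
Step 3: Q = 3.0569 cm^3/s

3.0569


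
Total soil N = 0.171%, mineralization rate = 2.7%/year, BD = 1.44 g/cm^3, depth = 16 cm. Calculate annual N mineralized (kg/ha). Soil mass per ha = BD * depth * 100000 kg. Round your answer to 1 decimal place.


Step 1: Soil mass per ha = BD * depth * 100000 = 1.44 * 16 * 100000 = 2304000 kg
Step 2: Total N pool = soil mass * N%/100 = 2304000 * 0.171/100 = 3939.84 kg/ha
Step 3: N mineralized = N pool * rate%/100 = 3939.84 * 2.7/100 = 106.4 kg/ha/yr

106.4


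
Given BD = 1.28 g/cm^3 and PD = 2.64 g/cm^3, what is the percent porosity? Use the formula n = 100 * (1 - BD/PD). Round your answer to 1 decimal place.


Step 1: Formula: n = 100 * (1 - BD / PD)
Step 2: n = 100 * (1 - 1.28 / 2.64)
Step 3: n = 100 * (1 - 0.48485)
Step 4: n = 51.5%

51.5


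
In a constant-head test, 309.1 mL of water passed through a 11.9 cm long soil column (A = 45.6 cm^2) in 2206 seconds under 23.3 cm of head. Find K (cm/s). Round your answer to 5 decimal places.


Step 1: K = Q * L / (A * t * h)
Step 2: Numerator = 309.1 * 11.9 = 3678.29
Step 3: Denominator = 45.6 * 2206 * 23.3 = 2343830.88
Step 4: K = 3678.29 / 2343830.88 = 0.00157 cm/s

0.00157


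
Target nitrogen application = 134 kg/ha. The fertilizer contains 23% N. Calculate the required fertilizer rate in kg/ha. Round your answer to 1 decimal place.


Step 1: Fertilizer rate = target N / (N content / 100)
Step 2: Rate = 134 / (23 / 100)
Step 3: Rate = 134 / 0.23
Step 4: Rate = 582.6 kg/ha

582.6


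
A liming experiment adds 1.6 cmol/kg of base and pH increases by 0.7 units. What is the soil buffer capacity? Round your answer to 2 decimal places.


Step 1: BC = change in base / change in pH
Step 2: BC = 1.6 / 0.7
Step 3: BC = 2.29 cmol/(kg*pH unit)

2.29


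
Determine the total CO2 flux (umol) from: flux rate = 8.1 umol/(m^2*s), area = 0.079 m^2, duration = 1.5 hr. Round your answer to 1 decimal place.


Step 1: Convert time to seconds: 1.5 hr * 3600 = 5400.0 s
Step 2: Total = flux * area * time_s
Step 3: Total = 8.1 * 0.079 * 5400.0
Step 4: Total = 3455.5 umol

3455.5


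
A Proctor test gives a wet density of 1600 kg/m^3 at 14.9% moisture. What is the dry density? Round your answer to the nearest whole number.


Step 1: Dry density = wet density / (1 + w/100)
Step 2: Dry density = 1600 / (1 + 14.9/100)
Step 3: Dry density = 1600 / 1.149
Step 4: Dry density = 1393 kg/m^3

1393


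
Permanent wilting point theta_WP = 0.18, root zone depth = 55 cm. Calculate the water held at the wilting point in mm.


Step 1: Water (mm) = theta_WP * depth * 10
Step 2: Water = 0.18 * 55 * 10
Step 3: Water = 99.0 mm

99.0


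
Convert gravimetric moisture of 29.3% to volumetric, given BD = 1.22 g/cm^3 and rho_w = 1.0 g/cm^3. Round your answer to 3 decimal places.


Step 1: theta = (w / 100) * BD / rho_w
Step 2: theta = (29.3 / 100) * 1.22 / 1.0
Step 3: theta = 0.293 * 1.22
Step 4: theta = 0.357

0.357


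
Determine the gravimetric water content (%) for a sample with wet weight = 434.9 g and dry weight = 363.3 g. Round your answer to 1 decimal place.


Step 1: Water mass = wet - dry = 434.9 - 363.3 = 71.6 g
Step 2: w = 100 * water mass / dry mass
Step 3: w = 100 * 71.6 / 363.3 = 19.7%

19.7


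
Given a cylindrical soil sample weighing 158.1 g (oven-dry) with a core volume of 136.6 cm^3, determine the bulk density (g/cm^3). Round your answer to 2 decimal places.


Step 1: Identify the formula: BD = dry mass / volume
Step 2: Substitute values: BD = 158.1 / 136.6
Step 3: BD = 1.16 g/cm^3

1.16


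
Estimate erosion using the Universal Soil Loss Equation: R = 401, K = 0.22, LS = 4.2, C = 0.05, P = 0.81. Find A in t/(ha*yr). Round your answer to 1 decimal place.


Step 1: A = R * K * LS * C * P
Step 2: R * K = 401 * 0.22 = 88.22
Step 3: (R*K) * LS = 88.22 * 4.2 = 370.524
Step 4: * C * P = 370.524 * 0.05 * 0.81 = 15.0
Step 5: A = 15.0 t/(ha*yr)

15.0


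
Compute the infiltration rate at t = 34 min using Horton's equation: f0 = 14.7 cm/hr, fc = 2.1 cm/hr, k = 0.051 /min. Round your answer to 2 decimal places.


Step 1: f = fc + (f0 - fc) * exp(-k * t)
Step 2: exp(-0.051 * 34) = 0.176577
Step 3: f = 2.1 + (14.7 - 2.1) * 0.176577
Step 4: f = 2.1 + 12.6 * 0.176577
Step 5: f = 4.32 cm/hr

4.32


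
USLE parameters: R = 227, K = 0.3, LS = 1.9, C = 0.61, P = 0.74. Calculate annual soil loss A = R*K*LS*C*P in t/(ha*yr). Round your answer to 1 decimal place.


Step 1: A = R * K * LS * C * P
Step 2: R * K = 227 * 0.3 = 68.1
Step 3: (R*K) * LS = 68.1 * 1.9 = 129.39
Step 4: * C * P = 129.39 * 0.61 * 0.74 = 58.4
Step 5: A = 58.4 t/(ha*yr)

58.4


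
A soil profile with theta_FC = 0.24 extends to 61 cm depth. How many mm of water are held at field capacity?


Step 1: Water (mm) = theta_FC * depth (cm) * 10
Step 2: Water = 0.24 * 61 * 10
Step 3: Water = 146.4 mm

146.4


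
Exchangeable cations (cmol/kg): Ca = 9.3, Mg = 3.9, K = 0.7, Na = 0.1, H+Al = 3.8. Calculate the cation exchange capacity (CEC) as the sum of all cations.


Step 1: CEC = Ca + Mg + K + Na + (H+Al)
Step 2: CEC = 9.3 + 3.9 + 0.7 + 0.1 + 3.8
Step 3: CEC = 17.8 cmol/kg

17.8


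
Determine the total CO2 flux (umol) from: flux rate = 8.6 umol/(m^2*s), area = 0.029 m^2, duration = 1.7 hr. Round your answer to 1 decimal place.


Step 1: Convert time to seconds: 1.7 hr * 3600 = 6120.0 s
Step 2: Total = flux * area * time_s
Step 3: Total = 8.6 * 0.029 * 6120.0
Step 4: Total = 1526.3 umol

1526.3


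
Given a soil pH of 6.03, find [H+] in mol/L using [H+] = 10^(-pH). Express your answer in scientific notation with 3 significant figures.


Step 1: [H+] = 10^(-pH)
Step 2: [H+] = 10^(-6.03)
Step 3: [H+] = 9.33e-07 mol/L

9.33e-07


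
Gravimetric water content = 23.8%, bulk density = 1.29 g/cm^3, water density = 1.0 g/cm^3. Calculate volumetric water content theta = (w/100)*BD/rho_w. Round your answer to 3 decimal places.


Step 1: theta = (w / 100) * BD / rho_w
Step 2: theta = (23.8 / 100) * 1.29 / 1.0
Step 3: theta = 0.238 * 1.29
Step 4: theta = 0.307

0.307


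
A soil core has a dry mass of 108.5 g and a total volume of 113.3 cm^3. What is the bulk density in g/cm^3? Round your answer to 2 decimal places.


Step 1: Identify the formula: BD = dry mass / volume
Step 2: Substitute values: BD = 108.5 / 113.3
Step 3: BD = 0.96 g/cm^3

0.96


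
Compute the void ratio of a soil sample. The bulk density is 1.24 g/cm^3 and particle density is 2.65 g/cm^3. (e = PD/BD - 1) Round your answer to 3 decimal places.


Step 1: e = PD / BD - 1
Step 2: e = 2.65 / 1.24 - 1
Step 3: e = 2.1371 - 1
Step 4: e = 1.137

1.137


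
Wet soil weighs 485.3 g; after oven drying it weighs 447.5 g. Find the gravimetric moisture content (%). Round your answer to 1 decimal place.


Step 1: Water mass = wet - dry = 485.3 - 447.5 = 37.8 g
Step 2: w = 100 * water mass / dry mass
Step 3: w = 100 * 37.8 / 447.5 = 8.4%

8.4


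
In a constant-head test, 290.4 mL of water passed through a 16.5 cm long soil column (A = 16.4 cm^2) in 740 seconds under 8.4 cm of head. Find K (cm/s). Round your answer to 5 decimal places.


Step 1: K = Q * L / (A * t * h)
Step 2: Numerator = 290.4 * 16.5 = 4791.6
Step 3: Denominator = 16.4 * 740 * 8.4 = 101942.4
Step 4: K = 4791.6 / 101942.4 = 0.047 cm/s

0.047


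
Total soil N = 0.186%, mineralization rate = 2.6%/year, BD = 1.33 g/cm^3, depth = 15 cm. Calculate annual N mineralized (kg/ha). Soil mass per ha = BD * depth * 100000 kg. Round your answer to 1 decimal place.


Step 1: Soil mass per ha = BD * depth * 100000 = 1.33 * 15 * 100000 = 1995000 kg
Step 2: Total N pool = soil mass * N%/100 = 1995000 * 0.186/100 = 3710.7 kg/ha
Step 3: N mineralized = N pool * rate%/100 = 3710.7 * 2.6/100 = 96.5 kg/ha/yr

96.5


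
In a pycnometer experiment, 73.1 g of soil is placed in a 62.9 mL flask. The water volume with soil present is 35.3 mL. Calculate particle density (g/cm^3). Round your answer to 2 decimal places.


Step 1: Volume of solids = flask volume - water volume with soil
Step 2: V_solids = 62.9 - 35.3 = 27.6 mL
Step 3: Particle density = mass / V_solids = 73.1 / 27.6 = 2.65 g/cm^3

2.65


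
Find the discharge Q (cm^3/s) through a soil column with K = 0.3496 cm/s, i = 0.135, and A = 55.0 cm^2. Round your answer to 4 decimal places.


Step 1: Apply Darcy's law: Q = K * i * A
Step 2: Q = 0.3496 * 0.135 * 55.0
Step 3: Q = 2.5958 cm^3/s

2.5958
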